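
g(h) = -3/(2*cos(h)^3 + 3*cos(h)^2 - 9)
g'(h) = -3*(6*sin(h)*cos(h)^2 + 6*sin(h)*cos(h))/(2*cos(h)^3 + 3*cos(h)^2 - 9)^2 = -18*(cos(h) + 1)*sin(h)*cos(h)/(2*cos(h)^3 + 3*cos(h)^2 - 9)^2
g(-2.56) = 0.37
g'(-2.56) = -0.02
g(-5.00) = 0.34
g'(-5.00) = -0.08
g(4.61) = 0.33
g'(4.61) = -0.02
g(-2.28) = 0.36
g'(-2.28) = -0.05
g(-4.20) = 0.35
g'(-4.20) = 0.05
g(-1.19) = 0.35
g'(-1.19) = 0.12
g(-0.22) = 0.70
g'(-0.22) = 0.41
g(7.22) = 0.40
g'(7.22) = -0.24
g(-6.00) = 0.67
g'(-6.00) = -0.48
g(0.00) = 0.75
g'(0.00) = 0.00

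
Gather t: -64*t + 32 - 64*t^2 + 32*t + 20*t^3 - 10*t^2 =20*t^3 - 74*t^2 - 32*t + 32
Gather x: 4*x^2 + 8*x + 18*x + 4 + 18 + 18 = 4*x^2 + 26*x + 40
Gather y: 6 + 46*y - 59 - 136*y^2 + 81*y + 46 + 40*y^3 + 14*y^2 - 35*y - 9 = 40*y^3 - 122*y^2 + 92*y - 16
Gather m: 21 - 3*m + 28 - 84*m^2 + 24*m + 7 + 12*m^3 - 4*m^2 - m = 12*m^3 - 88*m^2 + 20*m + 56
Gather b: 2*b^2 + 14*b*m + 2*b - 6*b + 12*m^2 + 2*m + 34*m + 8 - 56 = 2*b^2 + b*(14*m - 4) + 12*m^2 + 36*m - 48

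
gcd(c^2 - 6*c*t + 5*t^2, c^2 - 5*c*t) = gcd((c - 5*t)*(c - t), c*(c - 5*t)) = -c + 5*t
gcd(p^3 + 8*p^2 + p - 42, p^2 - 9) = p + 3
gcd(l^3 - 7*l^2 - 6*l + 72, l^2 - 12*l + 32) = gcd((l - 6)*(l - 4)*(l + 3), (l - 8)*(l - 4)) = l - 4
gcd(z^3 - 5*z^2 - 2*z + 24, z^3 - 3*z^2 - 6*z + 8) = z^2 - 2*z - 8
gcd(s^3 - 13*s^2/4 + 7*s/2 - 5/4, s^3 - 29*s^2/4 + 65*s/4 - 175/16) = s - 5/4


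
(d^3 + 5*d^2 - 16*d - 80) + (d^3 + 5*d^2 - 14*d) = 2*d^3 + 10*d^2 - 30*d - 80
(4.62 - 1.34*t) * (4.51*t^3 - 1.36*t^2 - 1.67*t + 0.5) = -6.0434*t^4 + 22.6586*t^3 - 4.0454*t^2 - 8.3854*t + 2.31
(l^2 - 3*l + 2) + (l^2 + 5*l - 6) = 2*l^2 + 2*l - 4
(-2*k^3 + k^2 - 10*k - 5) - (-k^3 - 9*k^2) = -k^3 + 10*k^2 - 10*k - 5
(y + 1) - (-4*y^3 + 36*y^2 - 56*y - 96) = 4*y^3 - 36*y^2 + 57*y + 97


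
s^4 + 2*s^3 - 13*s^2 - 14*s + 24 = (s - 3)*(s - 1)*(s + 2)*(s + 4)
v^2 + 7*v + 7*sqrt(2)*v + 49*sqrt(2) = (v + 7)*(v + 7*sqrt(2))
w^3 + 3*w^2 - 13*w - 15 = (w - 3)*(w + 1)*(w + 5)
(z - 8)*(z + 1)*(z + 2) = z^3 - 5*z^2 - 22*z - 16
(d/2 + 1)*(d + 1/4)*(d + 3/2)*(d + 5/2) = d^4/2 + 25*d^3/8 + 53*d^2/8 + 167*d/32 + 15/16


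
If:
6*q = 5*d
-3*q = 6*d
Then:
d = 0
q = 0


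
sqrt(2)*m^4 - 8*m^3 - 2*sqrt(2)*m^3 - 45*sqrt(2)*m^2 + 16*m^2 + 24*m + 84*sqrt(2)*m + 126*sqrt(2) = (m - 3)*(m - 7*sqrt(2))*(m + 3*sqrt(2))*(sqrt(2)*m + sqrt(2))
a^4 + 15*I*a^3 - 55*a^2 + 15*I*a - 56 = (a - I)*(a + I)*(a + 7*I)*(a + 8*I)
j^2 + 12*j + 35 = (j + 5)*(j + 7)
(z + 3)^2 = z^2 + 6*z + 9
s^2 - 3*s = s*(s - 3)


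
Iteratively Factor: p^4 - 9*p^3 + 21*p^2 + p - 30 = (p - 2)*(p^3 - 7*p^2 + 7*p + 15) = (p - 2)*(p + 1)*(p^2 - 8*p + 15) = (p - 3)*(p - 2)*(p + 1)*(p - 5)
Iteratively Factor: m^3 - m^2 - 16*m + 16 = (m - 4)*(m^2 + 3*m - 4) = (m - 4)*(m - 1)*(m + 4)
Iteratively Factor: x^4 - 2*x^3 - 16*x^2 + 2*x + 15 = (x + 1)*(x^3 - 3*x^2 - 13*x + 15) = (x + 1)*(x + 3)*(x^2 - 6*x + 5) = (x - 1)*(x + 1)*(x + 3)*(x - 5)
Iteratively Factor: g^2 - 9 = (g + 3)*(g - 3)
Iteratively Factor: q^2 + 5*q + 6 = (q + 2)*(q + 3)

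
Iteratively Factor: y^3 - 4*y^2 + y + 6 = (y - 2)*(y^2 - 2*y - 3) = (y - 3)*(y - 2)*(y + 1)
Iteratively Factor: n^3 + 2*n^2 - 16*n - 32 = (n + 4)*(n^2 - 2*n - 8) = (n + 2)*(n + 4)*(n - 4)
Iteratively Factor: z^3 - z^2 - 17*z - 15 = (z + 3)*(z^2 - 4*z - 5) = (z - 5)*(z + 3)*(z + 1)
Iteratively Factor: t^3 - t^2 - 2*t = (t - 2)*(t^2 + t) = t*(t - 2)*(t + 1)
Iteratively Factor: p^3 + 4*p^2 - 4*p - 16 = (p + 2)*(p^2 + 2*p - 8) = (p + 2)*(p + 4)*(p - 2)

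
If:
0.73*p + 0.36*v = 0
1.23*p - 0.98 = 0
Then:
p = 0.80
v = -1.62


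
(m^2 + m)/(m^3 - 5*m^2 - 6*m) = 1/(m - 6)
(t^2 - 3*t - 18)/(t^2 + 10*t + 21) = (t - 6)/(t + 7)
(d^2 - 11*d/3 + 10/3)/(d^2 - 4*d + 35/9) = 3*(d - 2)/(3*d - 7)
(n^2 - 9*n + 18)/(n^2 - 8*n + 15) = (n - 6)/(n - 5)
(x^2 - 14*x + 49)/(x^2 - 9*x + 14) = (x - 7)/(x - 2)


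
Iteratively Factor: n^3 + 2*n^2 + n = (n + 1)*(n^2 + n) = n*(n + 1)*(n + 1)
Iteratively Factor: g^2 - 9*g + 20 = (g - 5)*(g - 4)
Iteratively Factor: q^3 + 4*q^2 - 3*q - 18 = (q + 3)*(q^2 + q - 6) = (q + 3)^2*(q - 2)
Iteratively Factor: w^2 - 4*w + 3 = (w - 3)*(w - 1)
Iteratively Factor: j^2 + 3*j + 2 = (j + 1)*(j + 2)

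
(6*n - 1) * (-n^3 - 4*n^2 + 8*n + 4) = -6*n^4 - 23*n^3 + 52*n^2 + 16*n - 4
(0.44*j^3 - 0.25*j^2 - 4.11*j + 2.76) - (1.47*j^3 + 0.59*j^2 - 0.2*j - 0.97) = -1.03*j^3 - 0.84*j^2 - 3.91*j + 3.73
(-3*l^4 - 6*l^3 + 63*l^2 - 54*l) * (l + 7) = -3*l^5 - 27*l^4 + 21*l^3 + 387*l^2 - 378*l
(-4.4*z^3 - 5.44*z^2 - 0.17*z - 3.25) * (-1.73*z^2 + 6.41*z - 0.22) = 7.612*z^5 - 18.7928*z^4 - 33.6083*z^3 + 5.7296*z^2 - 20.7951*z + 0.715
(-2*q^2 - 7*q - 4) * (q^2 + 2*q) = -2*q^4 - 11*q^3 - 18*q^2 - 8*q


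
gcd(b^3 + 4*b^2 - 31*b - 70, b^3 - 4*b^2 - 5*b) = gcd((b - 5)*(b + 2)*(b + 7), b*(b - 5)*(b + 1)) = b - 5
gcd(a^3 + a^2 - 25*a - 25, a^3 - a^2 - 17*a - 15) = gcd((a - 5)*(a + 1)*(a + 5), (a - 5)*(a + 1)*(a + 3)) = a^2 - 4*a - 5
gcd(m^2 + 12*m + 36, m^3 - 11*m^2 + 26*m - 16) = 1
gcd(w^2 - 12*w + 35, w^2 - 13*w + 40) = w - 5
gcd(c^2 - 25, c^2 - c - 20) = c - 5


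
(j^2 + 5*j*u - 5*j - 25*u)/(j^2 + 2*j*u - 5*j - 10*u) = (j + 5*u)/(j + 2*u)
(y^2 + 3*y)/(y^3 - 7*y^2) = (y + 3)/(y*(y - 7))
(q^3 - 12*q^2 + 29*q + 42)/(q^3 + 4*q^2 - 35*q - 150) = (q^2 - 6*q - 7)/(q^2 + 10*q + 25)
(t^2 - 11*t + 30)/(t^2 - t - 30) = (t - 5)/(t + 5)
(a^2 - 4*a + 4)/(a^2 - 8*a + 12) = (a - 2)/(a - 6)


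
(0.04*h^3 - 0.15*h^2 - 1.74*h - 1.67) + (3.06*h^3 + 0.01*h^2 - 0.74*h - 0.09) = 3.1*h^3 - 0.14*h^2 - 2.48*h - 1.76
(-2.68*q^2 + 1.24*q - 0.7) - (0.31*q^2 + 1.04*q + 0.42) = -2.99*q^2 + 0.2*q - 1.12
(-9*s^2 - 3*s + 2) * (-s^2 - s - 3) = 9*s^4 + 12*s^3 + 28*s^2 + 7*s - 6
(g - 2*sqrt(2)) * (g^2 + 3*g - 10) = g^3 - 2*sqrt(2)*g^2 + 3*g^2 - 10*g - 6*sqrt(2)*g + 20*sqrt(2)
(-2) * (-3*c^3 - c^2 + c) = 6*c^3 + 2*c^2 - 2*c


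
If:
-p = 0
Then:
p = 0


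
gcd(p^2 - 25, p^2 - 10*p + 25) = p - 5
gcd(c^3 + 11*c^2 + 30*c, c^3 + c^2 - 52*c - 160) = c + 5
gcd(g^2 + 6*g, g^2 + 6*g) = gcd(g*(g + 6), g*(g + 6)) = g^2 + 6*g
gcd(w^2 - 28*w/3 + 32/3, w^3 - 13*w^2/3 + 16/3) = w - 4/3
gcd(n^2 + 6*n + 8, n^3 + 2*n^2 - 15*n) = 1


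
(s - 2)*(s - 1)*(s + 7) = s^3 + 4*s^2 - 19*s + 14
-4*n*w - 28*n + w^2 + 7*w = (-4*n + w)*(w + 7)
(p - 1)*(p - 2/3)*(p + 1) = p^3 - 2*p^2/3 - p + 2/3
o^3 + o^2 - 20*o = o*(o - 4)*(o + 5)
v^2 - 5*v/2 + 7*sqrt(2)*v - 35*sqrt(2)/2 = (v - 5/2)*(v + 7*sqrt(2))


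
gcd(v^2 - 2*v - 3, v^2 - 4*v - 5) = v + 1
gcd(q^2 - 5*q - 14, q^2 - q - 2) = 1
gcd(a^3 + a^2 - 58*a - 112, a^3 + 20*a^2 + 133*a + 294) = a + 7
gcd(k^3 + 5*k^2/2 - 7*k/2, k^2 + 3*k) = k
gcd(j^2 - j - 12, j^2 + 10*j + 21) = j + 3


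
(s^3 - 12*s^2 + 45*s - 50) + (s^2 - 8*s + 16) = s^3 - 11*s^2 + 37*s - 34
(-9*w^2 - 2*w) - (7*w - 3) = -9*w^2 - 9*w + 3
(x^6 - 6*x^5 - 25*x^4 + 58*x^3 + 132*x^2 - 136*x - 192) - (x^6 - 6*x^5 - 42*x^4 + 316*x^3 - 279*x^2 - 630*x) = 17*x^4 - 258*x^3 + 411*x^2 + 494*x - 192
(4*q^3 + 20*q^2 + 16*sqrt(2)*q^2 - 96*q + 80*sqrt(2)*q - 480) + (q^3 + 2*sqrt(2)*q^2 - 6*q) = 5*q^3 + 20*q^2 + 18*sqrt(2)*q^2 - 102*q + 80*sqrt(2)*q - 480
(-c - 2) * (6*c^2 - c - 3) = -6*c^3 - 11*c^2 + 5*c + 6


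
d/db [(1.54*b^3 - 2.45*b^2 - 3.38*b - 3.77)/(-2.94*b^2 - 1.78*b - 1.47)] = (-4.5276*b^4 - 5.4824*b^3 - 12.3676*b^2 - 14.9646*b - 1.742)/(8.6436*b^4 + 10.4664*b^3 + 11.812*b^2 + 5.2332*b + 2.1609)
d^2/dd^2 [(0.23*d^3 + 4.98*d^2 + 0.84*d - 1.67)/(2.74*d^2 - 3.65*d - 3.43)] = (-5.6843418860808e-14*d^4 + 122.67425*d^3 + 222.868974*d^2 + 163.81251*d + 20.258506)/(20.570824*d^6 - 82.20822*d^5 + 32.257746*d^4 + 157.193455*d^3 - 40.381047*d^2 - 128.825655*d - 40.353607)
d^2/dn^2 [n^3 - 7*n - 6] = 6*n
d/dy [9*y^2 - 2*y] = 18*y - 2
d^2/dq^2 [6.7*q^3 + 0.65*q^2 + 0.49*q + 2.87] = 40.2*q + 1.3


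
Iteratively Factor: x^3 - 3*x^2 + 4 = (x - 2)*(x^2 - x - 2) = (x - 2)^2*(x + 1)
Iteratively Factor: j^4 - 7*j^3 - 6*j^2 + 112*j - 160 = (j - 5)*(j^3 - 2*j^2 - 16*j + 32) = (j - 5)*(j - 2)*(j^2 - 16) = (j - 5)*(j - 2)*(j + 4)*(j - 4)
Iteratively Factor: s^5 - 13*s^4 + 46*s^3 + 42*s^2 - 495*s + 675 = (s - 3)*(s^4 - 10*s^3 + 16*s^2 + 90*s - 225) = (s - 5)*(s - 3)*(s^3 - 5*s^2 - 9*s + 45) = (s - 5)*(s - 3)*(s + 3)*(s^2 - 8*s + 15) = (s - 5)*(s - 3)^2*(s + 3)*(s - 5)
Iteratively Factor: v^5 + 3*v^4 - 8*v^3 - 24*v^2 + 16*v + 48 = (v - 2)*(v^4 + 5*v^3 + 2*v^2 - 20*v - 24) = (v - 2)^2*(v^3 + 7*v^2 + 16*v + 12) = (v - 2)^2*(v + 2)*(v^2 + 5*v + 6) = (v - 2)^2*(v + 2)*(v + 3)*(v + 2)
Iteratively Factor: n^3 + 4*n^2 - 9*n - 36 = (n - 3)*(n^2 + 7*n + 12) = (n - 3)*(n + 3)*(n + 4)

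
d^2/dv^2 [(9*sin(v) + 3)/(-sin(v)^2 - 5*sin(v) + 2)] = 3*(3*sin(v)^5 - 11*sin(v)^4 + 45*sin(v)^3 + 57*sin(v)^2 - 44*sin(v) - 114)/(sin(v)^2 + 5*sin(v) - 2)^3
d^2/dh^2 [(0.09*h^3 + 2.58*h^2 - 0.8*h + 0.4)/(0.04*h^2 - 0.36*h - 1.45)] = (2.16840434497101e-19*h^5 + 6.93889390390723e-18*h^4 + 0.105512*h^3 + 1.18356*h^2 + 0.822390000000001*h + 11.83418)/(6.4e-5*h^6 - 0.001728*h^5 + 0.008592*h^4 + 0.078624*h^3 - 0.31146*h^2 - 2.2707*h - 3.048625)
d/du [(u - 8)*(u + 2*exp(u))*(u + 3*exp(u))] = 5*u^2*exp(u) + 3*u^2 + 12*u*exp(2*u) - 30*u*exp(u) - 16*u - 90*exp(2*u) - 40*exp(u)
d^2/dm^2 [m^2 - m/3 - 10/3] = 2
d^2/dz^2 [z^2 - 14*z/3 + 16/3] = 2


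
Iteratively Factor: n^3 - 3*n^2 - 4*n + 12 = (n - 2)*(n^2 - n - 6) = (n - 2)*(n + 2)*(n - 3)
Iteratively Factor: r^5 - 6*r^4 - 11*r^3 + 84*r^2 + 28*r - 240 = (r + 3)*(r^4 - 9*r^3 + 16*r^2 + 36*r - 80) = (r - 4)*(r + 3)*(r^3 - 5*r^2 - 4*r + 20) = (r - 4)*(r - 2)*(r + 3)*(r^2 - 3*r - 10) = (r - 4)*(r - 2)*(r + 2)*(r + 3)*(r - 5)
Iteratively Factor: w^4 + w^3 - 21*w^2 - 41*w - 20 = (w + 1)*(w^3 - 21*w - 20) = (w - 5)*(w + 1)*(w^2 + 5*w + 4) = (w - 5)*(w + 1)*(w + 4)*(w + 1)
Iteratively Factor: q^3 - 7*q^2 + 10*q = (q)*(q^2 - 7*q + 10) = q*(q - 5)*(q - 2)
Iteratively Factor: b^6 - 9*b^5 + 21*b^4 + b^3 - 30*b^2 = (b)*(b^5 - 9*b^4 + 21*b^3 + b^2 - 30*b) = b*(b + 1)*(b^4 - 10*b^3 + 31*b^2 - 30*b) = b*(b - 2)*(b + 1)*(b^3 - 8*b^2 + 15*b) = b^2*(b - 2)*(b + 1)*(b^2 - 8*b + 15) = b^2*(b - 3)*(b - 2)*(b + 1)*(b - 5)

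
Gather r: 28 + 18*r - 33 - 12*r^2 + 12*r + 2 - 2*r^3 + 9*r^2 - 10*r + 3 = -2*r^3 - 3*r^2 + 20*r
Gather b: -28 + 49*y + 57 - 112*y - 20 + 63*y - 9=0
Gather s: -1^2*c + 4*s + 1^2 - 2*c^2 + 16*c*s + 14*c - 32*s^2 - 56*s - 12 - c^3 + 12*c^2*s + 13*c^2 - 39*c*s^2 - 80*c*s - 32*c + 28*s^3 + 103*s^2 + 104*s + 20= -c^3 + 11*c^2 - 19*c + 28*s^3 + s^2*(71 - 39*c) + s*(12*c^2 - 64*c + 52) + 9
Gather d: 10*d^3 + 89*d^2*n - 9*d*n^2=10*d^3 + 89*d^2*n - 9*d*n^2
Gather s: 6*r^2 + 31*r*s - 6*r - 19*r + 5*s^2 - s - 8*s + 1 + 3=6*r^2 - 25*r + 5*s^2 + s*(31*r - 9) + 4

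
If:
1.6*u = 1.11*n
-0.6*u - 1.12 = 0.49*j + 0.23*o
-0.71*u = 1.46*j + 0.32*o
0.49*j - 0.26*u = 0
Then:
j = 2.87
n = 7.79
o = -25.09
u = 5.41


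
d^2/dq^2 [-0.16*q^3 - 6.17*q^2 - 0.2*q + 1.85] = -0.96*q - 12.34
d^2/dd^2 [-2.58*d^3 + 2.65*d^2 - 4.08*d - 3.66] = 5.3 - 15.48*d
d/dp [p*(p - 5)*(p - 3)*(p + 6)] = 4*p^3 - 6*p^2 - 66*p + 90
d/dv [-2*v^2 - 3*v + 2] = -4*v - 3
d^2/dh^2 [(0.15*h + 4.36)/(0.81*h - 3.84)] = (2.77555756156289e-17*h + 6.654312)/(0.81*h - 3.84)^3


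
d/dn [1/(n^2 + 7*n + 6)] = (-2*n - 7)/(n^2 + 7*n + 6)^2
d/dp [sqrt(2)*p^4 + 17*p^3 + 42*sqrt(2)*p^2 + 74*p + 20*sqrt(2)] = 4*sqrt(2)*p^3 + 51*p^2 + 84*sqrt(2)*p + 74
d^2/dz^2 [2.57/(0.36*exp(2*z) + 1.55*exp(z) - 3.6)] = (2.57*(0.72*exp(z) + 1.55)*(1.44*exp(z) + 3.1)*exp(z) - (3.7008*exp(z) + 3.9835)*(0.36*exp(2*z) + 1.55*exp(z) - 3.6))*exp(z)/(0.36*exp(2*z) + 1.55*exp(z) - 3.6)^3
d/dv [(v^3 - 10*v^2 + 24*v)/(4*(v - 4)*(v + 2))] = (v^2/4 + v - 3)/(v^2 + 4*v + 4)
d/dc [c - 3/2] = 1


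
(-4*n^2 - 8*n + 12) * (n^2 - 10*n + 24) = -4*n^4 + 32*n^3 - 4*n^2 - 312*n + 288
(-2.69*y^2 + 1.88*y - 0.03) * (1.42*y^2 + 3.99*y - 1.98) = -3.8198*y^4 - 8.0635*y^3 + 12.7848*y^2 - 3.8421*y + 0.0594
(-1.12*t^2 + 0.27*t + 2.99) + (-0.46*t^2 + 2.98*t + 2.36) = -1.58*t^2 + 3.25*t + 5.35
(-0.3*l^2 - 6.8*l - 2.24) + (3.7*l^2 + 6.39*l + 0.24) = 3.4*l^2 - 0.41*l - 2.0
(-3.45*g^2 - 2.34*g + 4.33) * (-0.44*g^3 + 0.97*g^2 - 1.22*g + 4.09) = 1.518*g^5 - 2.3169*g^4 + 0.0340000000000007*g^3 - 7.0556*g^2 - 14.8532*g + 17.7097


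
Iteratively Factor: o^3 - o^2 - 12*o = (o - 4)*(o^2 + 3*o) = o*(o - 4)*(o + 3)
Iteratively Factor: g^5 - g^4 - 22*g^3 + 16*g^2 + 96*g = (g + 4)*(g^4 - 5*g^3 - 2*g^2 + 24*g) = g*(g + 4)*(g^3 - 5*g^2 - 2*g + 24) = g*(g - 3)*(g + 4)*(g^2 - 2*g - 8) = g*(g - 4)*(g - 3)*(g + 4)*(g + 2)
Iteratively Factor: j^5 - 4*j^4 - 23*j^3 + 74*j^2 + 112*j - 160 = (j - 5)*(j^4 + j^3 - 18*j^2 - 16*j + 32) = (j - 5)*(j + 2)*(j^3 - j^2 - 16*j + 16) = (j - 5)*(j - 1)*(j + 2)*(j^2 - 16) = (j - 5)*(j - 4)*(j - 1)*(j + 2)*(j + 4)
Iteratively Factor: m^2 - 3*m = (m)*(m - 3)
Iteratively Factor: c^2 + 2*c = (c)*(c + 2)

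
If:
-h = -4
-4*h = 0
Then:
No Solution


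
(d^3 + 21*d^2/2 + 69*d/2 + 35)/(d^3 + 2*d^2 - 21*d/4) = 2*(d^2 + 7*d + 10)/(d*(2*d - 3))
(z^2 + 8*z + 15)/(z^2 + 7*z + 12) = (z + 5)/(z + 4)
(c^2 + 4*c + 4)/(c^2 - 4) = (c + 2)/(c - 2)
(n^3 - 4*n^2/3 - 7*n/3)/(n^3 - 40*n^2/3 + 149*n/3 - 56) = n*(n + 1)/(n^2 - 11*n + 24)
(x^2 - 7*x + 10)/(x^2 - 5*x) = (x - 2)/x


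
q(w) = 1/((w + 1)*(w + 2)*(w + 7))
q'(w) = -1/((w + 1)*(w + 2)*(w + 7)^2) - 1/((w + 1)*(w + 2)^2*(w + 7)) - 1/((w + 1)^2*(w + 2)*(w + 7)) = (-(w + 1)*(w + 2) - (w + 1)*(w + 7) - (w + 2)*(w + 7))/((w + 1)^2*(w + 2)^2*(w + 7)^2)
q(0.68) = 0.03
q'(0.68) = -0.03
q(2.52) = 0.01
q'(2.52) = -0.00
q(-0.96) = 3.98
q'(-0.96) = -103.98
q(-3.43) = 0.08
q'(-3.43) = 0.07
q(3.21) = 0.00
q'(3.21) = -0.00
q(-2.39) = 0.40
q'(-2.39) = 1.23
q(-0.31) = 0.13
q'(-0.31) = -0.28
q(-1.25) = -0.93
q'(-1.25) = -2.31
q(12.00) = 0.00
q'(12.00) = 0.00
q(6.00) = 0.00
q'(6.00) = 0.00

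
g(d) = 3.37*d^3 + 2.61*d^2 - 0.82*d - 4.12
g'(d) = 10.11*d^2 + 5.22*d - 0.82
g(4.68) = 394.64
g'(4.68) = 245.04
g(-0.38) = -3.62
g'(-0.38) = -1.34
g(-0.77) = -3.48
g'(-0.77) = 1.15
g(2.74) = 82.55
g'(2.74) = 89.38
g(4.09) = 266.75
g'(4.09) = 189.65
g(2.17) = 40.83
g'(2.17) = 58.11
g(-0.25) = -3.80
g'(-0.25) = -1.49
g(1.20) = 4.48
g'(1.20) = 20.00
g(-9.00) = -2242.06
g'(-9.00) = 771.11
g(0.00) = -4.12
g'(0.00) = -0.82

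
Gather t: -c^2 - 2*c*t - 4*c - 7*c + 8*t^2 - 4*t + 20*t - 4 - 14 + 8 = -c^2 - 11*c + 8*t^2 + t*(16 - 2*c) - 10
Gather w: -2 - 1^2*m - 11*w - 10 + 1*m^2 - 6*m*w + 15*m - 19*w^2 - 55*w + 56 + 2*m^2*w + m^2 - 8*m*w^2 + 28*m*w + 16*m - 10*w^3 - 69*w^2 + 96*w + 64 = 2*m^2 + 30*m - 10*w^3 + w^2*(-8*m - 88) + w*(2*m^2 + 22*m + 30) + 108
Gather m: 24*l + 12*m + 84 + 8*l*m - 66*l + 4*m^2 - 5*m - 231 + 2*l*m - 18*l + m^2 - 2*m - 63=-60*l + 5*m^2 + m*(10*l + 5) - 210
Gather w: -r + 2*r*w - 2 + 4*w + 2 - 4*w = 2*r*w - r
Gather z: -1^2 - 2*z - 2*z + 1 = -4*z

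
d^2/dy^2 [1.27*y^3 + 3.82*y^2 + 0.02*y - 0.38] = 7.62*y + 7.64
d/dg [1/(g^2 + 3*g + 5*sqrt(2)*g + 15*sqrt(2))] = (-2*g - 5*sqrt(2) - 3)/(g^2 + 3*g + 5*sqrt(2)*g + 15*sqrt(2))^2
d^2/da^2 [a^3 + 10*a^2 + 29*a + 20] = 6*a + 20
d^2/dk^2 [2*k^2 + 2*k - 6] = 4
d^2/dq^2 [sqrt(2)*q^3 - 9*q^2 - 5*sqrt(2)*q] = 6*sqrt(2)*q - 18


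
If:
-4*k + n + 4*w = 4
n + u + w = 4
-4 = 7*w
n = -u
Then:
No Solution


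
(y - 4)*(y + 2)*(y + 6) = y^3 + 4*y^2 - 20*y - 48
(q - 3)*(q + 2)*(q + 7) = q^3 + 6*q^2 - 13*q - 42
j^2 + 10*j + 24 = (j + 4)*(j + 6)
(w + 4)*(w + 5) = w^2 + 9*w + 20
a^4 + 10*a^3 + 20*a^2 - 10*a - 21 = (a - 1)*(a + 1)*(a + 3)*(a + 7)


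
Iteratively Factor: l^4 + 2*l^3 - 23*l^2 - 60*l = (l + 3)*(l^3 - l^2 - 20*l) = l*(l + 3)*(l^2 - l - 20) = l*(l + 3)*(l + 4)*(l - 5)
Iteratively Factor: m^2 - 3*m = (m)*(m - 3)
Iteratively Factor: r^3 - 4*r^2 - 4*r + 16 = (r + 2)*(r^2 - 6*r + 8) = (r - 2)*(r + 2)*(r - 4)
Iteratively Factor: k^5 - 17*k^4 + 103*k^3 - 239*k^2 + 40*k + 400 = (k - 4)*(k^4 - 13*k^3 + 51*k^2 - 35*k - 100) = (k - 4)*(k + 1)*(k^3 - 14*k^2 + 65*k - 100) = (k - 4)^2*(k + 1)*(k^2 - 10*k + 25) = (k - 5)*(k - 4)^2*(k + 1)*(k - 5)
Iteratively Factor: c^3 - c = (c)*(c^2 - 1) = c*(c + 1)*(c - 1)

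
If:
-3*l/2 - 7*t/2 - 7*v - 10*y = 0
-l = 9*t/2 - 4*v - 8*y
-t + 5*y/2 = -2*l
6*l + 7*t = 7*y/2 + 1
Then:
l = 391/1996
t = -129/998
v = 1279/3992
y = -104/499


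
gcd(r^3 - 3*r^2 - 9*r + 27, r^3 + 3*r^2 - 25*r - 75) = r + 3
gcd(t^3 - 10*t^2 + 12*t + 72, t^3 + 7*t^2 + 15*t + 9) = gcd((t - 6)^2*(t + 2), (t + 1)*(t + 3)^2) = 1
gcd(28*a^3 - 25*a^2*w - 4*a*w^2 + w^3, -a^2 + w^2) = -a + w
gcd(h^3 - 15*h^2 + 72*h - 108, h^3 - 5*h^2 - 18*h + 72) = h^2 - 9*h + 18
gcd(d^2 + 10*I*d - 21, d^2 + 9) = d + 3*I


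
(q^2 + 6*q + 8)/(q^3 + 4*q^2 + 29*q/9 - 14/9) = 9*(q + 4)/(9*q^2 + 18*q - 7)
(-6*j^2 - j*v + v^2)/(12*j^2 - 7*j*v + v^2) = (2*j + v)/(-4*j + v)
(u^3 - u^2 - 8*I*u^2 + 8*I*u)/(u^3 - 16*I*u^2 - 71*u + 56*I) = u*(u - 1)/(u^2 - 8*I*u - 7)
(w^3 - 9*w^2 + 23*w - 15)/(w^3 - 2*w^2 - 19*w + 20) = (w - 3)/(w + 4)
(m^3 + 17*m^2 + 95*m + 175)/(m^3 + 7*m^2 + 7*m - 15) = (m^2 + 12*m + 35)/(m^2 + 2*m - 3)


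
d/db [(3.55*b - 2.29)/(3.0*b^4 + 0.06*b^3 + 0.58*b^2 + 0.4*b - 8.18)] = (-31.95*b^4 + 27.054*b^3 - 1.6468*b^2 + 2.6564*b - 28.123)/(9.0*b^8 + 0.36*b^7 + 3.4836*b^6 + 2.4696*b^5 - 48.6956*b^4 - 0.5176*b^3 - 9.3288*b^2 - 6.544*b + 66.9124)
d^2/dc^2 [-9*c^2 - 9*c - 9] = -18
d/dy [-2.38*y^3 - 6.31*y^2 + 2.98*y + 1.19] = -7.14*y^2 - 12.62*y + 2.98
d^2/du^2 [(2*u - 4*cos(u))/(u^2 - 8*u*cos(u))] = 4*(-3*u^4*cos(u) + 48*u^3*sin(u)^2 + 12*u^3*sin(u) + 24*u^3*cos(u)^2 + u^3 - 6*u^2*cos(u) + 48*u*cos(u)^2 - 128*cos(u)^3)/(u^3*(u - 8*cos(u))^3)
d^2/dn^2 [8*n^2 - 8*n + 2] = 16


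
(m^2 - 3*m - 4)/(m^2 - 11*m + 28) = (m + 1)/(m - 7)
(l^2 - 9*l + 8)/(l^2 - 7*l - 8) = (l - 1)/(l + 1)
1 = 1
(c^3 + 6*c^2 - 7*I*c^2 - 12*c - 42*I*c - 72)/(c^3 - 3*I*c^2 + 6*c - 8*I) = (c^2 + 3*c*(2 - I) - 18*I)/(c^2 + I*c + 2)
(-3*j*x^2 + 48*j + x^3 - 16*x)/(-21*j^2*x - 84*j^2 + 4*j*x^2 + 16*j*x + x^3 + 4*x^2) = (x - 4)/(7*j + x)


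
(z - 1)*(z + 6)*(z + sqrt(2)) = z^3 + sqrt(2)*z^2 + 5*z^2 - 6*z + 5*sqrt(2)*z - 6*sqrt(2)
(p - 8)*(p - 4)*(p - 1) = p^3 - 13*p^2 + 44*p - 32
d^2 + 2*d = d*(d + 2)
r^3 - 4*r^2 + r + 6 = (r - 3)*(r - 2)*(r + 1)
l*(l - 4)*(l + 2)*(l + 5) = l^4 + 3*l^3 - 18*l^2 - 40*l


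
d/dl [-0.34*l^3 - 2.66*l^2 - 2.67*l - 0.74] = -1.02*l^2 - 5.32*l - 2.67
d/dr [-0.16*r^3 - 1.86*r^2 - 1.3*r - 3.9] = -0.48*r^2 - 3.72*r - 1.3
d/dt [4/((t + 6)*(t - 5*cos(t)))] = -(4*t + 4*(t + 6)*(5*sin(t) + 1) - 20*cos(t))/((t + 6)^2*(t - 5*cos(t))^2)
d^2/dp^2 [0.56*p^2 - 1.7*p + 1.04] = 1.12000000000000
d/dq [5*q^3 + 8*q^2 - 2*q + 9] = 15*q^2 + 16*q - 2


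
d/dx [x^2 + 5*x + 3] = 2*x + 5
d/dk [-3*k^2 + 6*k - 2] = 6 - 6*k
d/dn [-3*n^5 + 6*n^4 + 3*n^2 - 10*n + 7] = -15*n^4 + 24*n^3 + 6*n - 10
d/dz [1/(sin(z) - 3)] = -cos(z)/(sin(z) - 3)^2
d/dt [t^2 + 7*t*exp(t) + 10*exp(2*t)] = 7*t*exp(t) + 2*t + 20*exp(2*t) + 7*exp(t)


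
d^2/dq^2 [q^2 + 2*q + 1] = 2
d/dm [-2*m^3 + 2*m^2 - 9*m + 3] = -6*m^2 + 4*m - 9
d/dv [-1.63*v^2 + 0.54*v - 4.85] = 0.54 - 3.26*v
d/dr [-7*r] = -7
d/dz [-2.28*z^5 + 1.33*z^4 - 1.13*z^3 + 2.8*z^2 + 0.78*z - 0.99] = -11.4*z^4 + 5.32*z^3 - 3.39*z^2 + 5.6*z + 0.78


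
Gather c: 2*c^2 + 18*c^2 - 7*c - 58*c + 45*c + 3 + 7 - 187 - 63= 20*c^2 - 20*c - 240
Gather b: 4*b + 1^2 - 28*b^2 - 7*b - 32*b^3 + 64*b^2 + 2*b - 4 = -32*b^3 + 36*b^2 - b - 3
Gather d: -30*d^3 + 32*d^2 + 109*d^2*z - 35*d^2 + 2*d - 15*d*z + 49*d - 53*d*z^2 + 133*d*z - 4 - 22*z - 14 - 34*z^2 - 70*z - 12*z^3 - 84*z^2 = -30*d^3 + d^2*(109*z - 3) + d*(-53*z^2 + 118*z + 51) - 12*z^3 - 118*z^2 - 92*z - 18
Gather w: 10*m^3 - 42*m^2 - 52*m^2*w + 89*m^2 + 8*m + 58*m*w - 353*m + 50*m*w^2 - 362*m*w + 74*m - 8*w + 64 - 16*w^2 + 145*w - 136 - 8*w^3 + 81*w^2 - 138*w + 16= 10*m^3 + 47*m^2 - 271*m - 8*w^3 + w^2*(50*m + 65) + w*(-52*m^2 - 304*m - 1) - 56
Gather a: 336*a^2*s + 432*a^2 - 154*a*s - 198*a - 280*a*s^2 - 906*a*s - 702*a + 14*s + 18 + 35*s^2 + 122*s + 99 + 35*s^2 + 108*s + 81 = a^2*(336*s + 432) + a*(-280*s^2 - 1060*s - 900) + 70*s^2 + 244*s + 198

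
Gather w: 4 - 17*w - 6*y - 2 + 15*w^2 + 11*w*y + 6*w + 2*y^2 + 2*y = 15*w^2 + w*(11*y - 11) + 2*y^2 - 4*y + 2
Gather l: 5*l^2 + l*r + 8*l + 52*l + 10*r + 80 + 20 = 5*l^2 + l*(r + 60) + 10*r + 100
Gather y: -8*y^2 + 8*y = -8*y^2 + 8*y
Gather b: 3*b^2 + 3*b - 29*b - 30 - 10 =3*b^2 - 26*b - 40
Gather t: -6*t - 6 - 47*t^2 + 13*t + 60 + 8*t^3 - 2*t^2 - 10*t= 8*t^3 - 49*t^2 - 3*t + 54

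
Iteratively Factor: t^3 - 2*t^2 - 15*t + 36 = (t + 4)*(t^2 - 6*t + 9) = (t - 3)*(t + 4)*(t - 3)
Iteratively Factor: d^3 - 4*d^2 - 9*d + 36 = (d - 3)*(d^2 - d - 12) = (d - 4)*(d - 3)*(d + 3)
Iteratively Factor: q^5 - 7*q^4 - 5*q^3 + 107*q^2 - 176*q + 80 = (q - 4)*(q^4 - 3*q^3 - 17*q^2 + 39*q - 20) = (q - 4)*(q - 1)*(q^3 - 2*q^2 - 19*q + 20) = (q - 4)*(q - 1)^2*(q^2 - q - 20) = (q - 4)*(q - 1)^2*(q + 4)*(q - 5)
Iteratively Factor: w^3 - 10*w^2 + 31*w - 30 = (w - 5)*(w^2 - 5*w + 6) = (w - 5)*(w - 2)*(w - 3)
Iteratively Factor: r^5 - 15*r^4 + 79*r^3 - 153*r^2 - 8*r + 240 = (r - 4)*(r^4 - 11*r^3 + 35*r^2 - 13*r - 60) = (r - 5)*(r - 4)*(r^3 - 6*r^2 + 5*r + 12) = (r - 5)*(r - 4)*(r - 3)*(r^2 - 3*r - 4) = (r - 5)*(r - 4)*(r - 3)*(r + 1)*(r - 4)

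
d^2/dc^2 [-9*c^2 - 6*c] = -18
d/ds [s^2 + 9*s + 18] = 2*s + 9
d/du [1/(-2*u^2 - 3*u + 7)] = (4*u + 3)/(2*u^2 + 3*u - 7)^2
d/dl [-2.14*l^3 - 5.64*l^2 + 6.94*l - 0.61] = -6.42*l^2 - 11.28*l + 6.94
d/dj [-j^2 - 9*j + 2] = -2*j - 9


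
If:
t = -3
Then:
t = -3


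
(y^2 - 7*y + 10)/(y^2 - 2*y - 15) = (y - 2)/(y + 3)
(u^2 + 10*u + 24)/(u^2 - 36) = (u + 4)/(u - 6)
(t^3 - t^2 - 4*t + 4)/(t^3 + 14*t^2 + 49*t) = (t^3 - t^2 - 4*t + 4)/(t*(t^2 + 14*t + 49))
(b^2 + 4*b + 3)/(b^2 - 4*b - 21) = (b + 1)/(b - 7)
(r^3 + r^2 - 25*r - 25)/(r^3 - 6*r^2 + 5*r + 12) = (r^2 - 25)/(r^2 - 7*r + 12)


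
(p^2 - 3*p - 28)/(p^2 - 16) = (p - 7)/(p - 4)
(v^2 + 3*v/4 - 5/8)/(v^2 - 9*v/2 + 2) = (v + 5/4)/(v - 4)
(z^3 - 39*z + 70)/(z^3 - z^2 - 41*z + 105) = (z - 2)/(z - 3)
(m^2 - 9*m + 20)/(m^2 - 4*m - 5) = (m - 4)/(m + 1)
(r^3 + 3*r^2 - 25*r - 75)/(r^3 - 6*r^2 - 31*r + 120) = (r^2 - 2*r - 15)/(r^2 - 11*r + 24)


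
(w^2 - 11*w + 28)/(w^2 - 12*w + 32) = (w - 7)/(w - 8)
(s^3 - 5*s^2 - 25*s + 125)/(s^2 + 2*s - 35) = (s^2 - 25)/(s + 7)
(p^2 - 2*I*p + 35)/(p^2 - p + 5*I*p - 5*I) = (p - 7*I)/(p - 1)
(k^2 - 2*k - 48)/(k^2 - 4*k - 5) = (-k^2 + 2*k + 48)/(-k^2 + 4*k + 5)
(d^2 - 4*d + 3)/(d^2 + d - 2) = (d - 3)/(d + 2)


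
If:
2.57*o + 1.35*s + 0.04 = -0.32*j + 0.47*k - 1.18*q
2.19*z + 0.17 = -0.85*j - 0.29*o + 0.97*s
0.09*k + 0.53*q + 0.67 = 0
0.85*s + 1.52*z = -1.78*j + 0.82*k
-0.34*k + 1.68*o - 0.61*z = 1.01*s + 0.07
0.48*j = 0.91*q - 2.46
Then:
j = -5.13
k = -7.42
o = -0.73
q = -0.00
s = -0.00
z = 2.01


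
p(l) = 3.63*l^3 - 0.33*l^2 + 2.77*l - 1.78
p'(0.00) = 2.77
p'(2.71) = 80.96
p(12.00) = 6256.58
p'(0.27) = 3.39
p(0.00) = -1.78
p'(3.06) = 102.72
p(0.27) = -0.98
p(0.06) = -1.61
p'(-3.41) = 131.65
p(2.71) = 75.55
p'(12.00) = 1563.01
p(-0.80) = -6.07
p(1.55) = 15.24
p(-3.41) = -159.00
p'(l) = 10.89*l^2 - 0.66*l + 2.77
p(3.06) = 107.62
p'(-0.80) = 10.27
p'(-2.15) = 54.53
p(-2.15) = -45.34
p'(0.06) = 2.77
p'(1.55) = 27.91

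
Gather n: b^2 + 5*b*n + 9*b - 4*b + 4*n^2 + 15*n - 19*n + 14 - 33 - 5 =b^2 + 5*b + 4*n^2 + n*(5*b - 4) - 24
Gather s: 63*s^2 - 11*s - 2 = 63*s^2 - 11*s - 2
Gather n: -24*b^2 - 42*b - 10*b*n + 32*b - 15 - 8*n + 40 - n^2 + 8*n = -24*b^2 - 10*b*n - 10*b - n^2 + 25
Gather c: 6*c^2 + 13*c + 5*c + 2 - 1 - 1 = 6*c^2 + 18*c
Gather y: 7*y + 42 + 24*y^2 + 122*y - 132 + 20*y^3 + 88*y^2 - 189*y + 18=20*y^3 + 112*y^2 - 60*y - 72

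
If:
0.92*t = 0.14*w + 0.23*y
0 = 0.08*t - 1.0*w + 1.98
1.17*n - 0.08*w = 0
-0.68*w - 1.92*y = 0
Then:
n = 0.14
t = 0.13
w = 1.99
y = -0.70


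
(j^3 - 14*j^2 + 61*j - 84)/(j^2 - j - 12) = (j^2 - 10*j + 21)/(j + 3)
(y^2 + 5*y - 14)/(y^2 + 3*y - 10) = (y + 7)/(y + 5)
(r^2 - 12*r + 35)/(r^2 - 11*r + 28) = (r - 5)/(r - 4)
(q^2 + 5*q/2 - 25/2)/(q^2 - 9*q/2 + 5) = (q + 5)/(q - 2)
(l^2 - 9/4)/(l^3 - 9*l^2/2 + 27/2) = (l - 3/2)/(l^2 - 6*l + 9)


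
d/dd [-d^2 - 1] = -2*d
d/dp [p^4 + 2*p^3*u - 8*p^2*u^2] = 2*p*(2*p^2 + 3*p*u - 8*u^2)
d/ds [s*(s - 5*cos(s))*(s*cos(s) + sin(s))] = -s^3*sin(s) + 5*s^2*sin(2*s) + 4*s^2*cos(s) + 2*s*sin(s) - 10*s*cos(2*s) - 5*s - 5*sin(2*s)/2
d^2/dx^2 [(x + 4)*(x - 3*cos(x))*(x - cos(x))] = 4*x^2*cos(x) + 16*sqrt(2)*x*sin(x + pi/4) - 6*x*cos(2*x) + 6*x + 32*sin(x) - 6*sin(2*x) - 8*cos(x) - 24*cos(2*x) + 8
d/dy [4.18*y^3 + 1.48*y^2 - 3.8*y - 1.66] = 12.54*y^2 + 2.96*y - 3.8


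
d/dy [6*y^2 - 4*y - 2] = 12*y - 4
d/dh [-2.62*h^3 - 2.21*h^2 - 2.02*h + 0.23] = -7.86*h^2 - 4.42*h - 2.02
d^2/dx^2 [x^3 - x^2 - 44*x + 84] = 6*x - 2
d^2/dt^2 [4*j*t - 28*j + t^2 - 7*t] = 2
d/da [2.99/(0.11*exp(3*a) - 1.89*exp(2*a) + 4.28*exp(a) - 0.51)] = (-0.9867*exp(2*a) + 11.3022*exp(a) - 12.7972)*exp(a)/(0.11*exp(3*a) - 1.89*exp(2*a) + 4.28*exp(a) - 0.51)^2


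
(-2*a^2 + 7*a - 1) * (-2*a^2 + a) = 4*a^4 - 16*a^3 + 9*a^2 - a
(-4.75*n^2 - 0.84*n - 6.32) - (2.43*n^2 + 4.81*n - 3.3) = -7.18*n^2 - 5.65*n - 3.02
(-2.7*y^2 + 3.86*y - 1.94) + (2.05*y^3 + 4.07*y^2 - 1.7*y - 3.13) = 2.05*y^3 + 1.37*y^2 + 2.16*y - 5.07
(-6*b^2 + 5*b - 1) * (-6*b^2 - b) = 36*b^4 - 24*b^3 + b^2 + b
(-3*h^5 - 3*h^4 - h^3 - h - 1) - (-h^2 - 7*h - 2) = -3*h^5 - 3*h^4 - h^3 + h^2 + 6*h + 1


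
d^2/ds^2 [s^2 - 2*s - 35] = 2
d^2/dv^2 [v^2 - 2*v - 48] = 2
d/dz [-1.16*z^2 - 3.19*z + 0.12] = -2.32*z - 3.19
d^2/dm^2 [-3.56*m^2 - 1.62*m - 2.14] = -7.12000000000000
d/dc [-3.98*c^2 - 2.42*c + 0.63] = -7.96*c - 2.42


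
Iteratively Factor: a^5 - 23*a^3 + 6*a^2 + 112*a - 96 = (a - 4)*(a^4 + 4*a^3 - 7*a^2 - 22*a + 24) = (a - 4)*(a - 2)*(a^3 + 6*a^2 + 5*a - 12) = (a - 4)*(a - 2)*(a + 4)*(a^2 + 2*a - 3) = (a - 4)*(a - 2)*(a - 1)*(a + 4)*(a + 3)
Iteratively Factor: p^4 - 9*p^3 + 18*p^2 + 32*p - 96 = (p - 4)*(p^3 - 5*p^2 - 2*p + 24) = (p - 4)*(p + 2)*(p^2 - 7*p + 12) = (p - 4)*(p - 3)*(p + 2)*(p - 4)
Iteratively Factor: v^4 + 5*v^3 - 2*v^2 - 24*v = (v + 3)*(v^3 + 2*v^2 - 8*v) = (v + 3)*(v + 4)*(v^2 - 2*v) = (v - 2)*(v + 3)*(v + 4)*(v)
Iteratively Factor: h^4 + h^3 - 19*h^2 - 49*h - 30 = (h - 5)*(h^3 + 6*h^2 + 11*h + 6) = (h - 5)*(h + 3)*(h^2 + 3*h + 2) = (h - 5)*(h + 2)*(h + 3)*(h + 1)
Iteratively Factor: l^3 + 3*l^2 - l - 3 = (l + 1)*(l^2 + 2*l - 3) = (l + 1)*(l + 3)*(l - 1)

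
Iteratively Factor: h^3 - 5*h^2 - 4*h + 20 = (h - 5)*(h^2 - 4) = (h - 5)*(h + 2)*(h - 2)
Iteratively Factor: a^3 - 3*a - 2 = (a + 1)*(a^2 - a - 2) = (a - 2)*(a + 1)*(a + 1)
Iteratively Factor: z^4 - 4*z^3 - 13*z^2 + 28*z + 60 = (z + 2)*(z^3 - 6*z^2 - z + 30) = (z - 3)*(z + 2)*(z^2 - 3*z - 10) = (z - 3)*(z + 2)^2*(z - 5)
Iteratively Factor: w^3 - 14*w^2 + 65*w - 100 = (w - 5)*(w^2 - 9*w + 20) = (w - 5)^2*(w - 4)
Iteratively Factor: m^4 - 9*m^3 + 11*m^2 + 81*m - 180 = (m - 4)*(m^3 - 5*m^2 - 9*m + 45) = (m - 5)*(m - 4)*(m^2 - 9) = (m - 5)*(m - 4)*(m + 3)*(m - 3)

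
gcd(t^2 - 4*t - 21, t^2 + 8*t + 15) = t + 3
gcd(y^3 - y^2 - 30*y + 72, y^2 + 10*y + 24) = y + 6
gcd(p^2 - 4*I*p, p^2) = p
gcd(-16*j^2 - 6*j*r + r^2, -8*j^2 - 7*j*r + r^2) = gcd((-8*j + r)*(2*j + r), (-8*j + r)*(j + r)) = -8*j + r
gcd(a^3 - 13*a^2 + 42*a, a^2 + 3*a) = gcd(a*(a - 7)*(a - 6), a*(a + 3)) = a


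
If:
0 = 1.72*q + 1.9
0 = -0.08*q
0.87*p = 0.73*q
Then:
No Solution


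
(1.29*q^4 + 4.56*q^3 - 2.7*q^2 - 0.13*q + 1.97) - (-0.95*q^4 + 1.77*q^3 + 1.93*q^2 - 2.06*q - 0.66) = 2.24*q^4 + 2.79*q^3 - 4.63*q^2 + 1.93*q + 2.63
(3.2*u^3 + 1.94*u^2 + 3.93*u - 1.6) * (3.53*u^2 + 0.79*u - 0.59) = 11.296*u^5 + 9.3762*u^4 + 13.5175*u^3 - 3.6879*u^2 - 3.5827*u + 0.944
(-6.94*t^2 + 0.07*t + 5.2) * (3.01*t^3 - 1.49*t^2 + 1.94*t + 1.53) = -20.8894*t^5 + 10.5513*t^4 + 2.0841*t^3 - 18.2304*t^2 + 10.1951*t + 7.956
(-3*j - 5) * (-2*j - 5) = 6*j^2 + 25*j + 25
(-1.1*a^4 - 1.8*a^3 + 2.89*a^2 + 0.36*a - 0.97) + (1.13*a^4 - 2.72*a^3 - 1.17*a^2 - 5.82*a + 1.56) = 0.0299999999999998*a^4 - 4.52*a^3 + 1.72*a^2 - 5.46*a + 0.59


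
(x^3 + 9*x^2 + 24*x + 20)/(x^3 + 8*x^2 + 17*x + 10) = (x + 2)/(x + 1)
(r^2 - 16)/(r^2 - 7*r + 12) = (r + 4)/(r - 3)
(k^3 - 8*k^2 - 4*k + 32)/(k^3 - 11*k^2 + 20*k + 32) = (k^2 - 4)/(k^2 - 3*k - 4)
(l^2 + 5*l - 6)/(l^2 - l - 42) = (l - 1)/(l - 7)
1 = 1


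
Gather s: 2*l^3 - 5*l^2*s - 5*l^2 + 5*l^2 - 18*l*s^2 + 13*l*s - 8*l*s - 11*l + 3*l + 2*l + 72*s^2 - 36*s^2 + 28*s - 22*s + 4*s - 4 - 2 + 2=2*l^3 - 6*l + s^2*(36 - 18*l) + s*(-5*l^2 + 5*l + 10) - 4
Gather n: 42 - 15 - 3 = 24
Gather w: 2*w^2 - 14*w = 2*w^2 - 14*w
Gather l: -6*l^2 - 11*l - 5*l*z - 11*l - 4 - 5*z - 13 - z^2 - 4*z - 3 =-6*l^2 + l*(-5*z - 22) - z^2 - 9*z - 20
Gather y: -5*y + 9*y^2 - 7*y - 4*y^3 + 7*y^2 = -4*y^3 + 16*y^2 - 12*y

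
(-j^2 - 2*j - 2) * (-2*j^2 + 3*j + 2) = 2*j^4 + j^3 - 4*j^2 - 10*j - 4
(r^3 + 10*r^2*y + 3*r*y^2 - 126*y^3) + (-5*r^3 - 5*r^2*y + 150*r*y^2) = -4*r^3 + 5*r^2*y + 153*r*y^2 - 126*y^3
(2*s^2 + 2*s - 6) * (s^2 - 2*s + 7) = 2*s^4 - 2*s^3 + 4*s^2 + 26*s - 42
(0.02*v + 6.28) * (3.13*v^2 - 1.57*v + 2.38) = 0.0626*v^3 + 19.625*v^2 - 9.812*v + 14.9464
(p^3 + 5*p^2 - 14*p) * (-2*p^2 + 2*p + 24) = -2*p^5 - 8*p^4 + 62*p^3 + 92*p^2 - 336*p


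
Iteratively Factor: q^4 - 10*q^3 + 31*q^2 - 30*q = (q - 3)*(q^3 - 7*q^2 + 10*q) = q*(q - 3)*(q^2 - 7*q + 10) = q*(q - 3)*(q - 2)*(q - 5)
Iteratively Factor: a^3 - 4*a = (a)*(a^2 - 4) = a*(a - 2)*(a + 2)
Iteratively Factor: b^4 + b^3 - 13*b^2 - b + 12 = (b + 1)*(b^3 - 13*b + 12) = (b - 1)*(b + 1)*(b^2 + b - 12) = (b - 1)*(b + 1)*(b + 4)*(b - 3)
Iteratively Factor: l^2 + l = (l)*(l + 1)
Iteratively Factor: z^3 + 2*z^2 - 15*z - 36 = (z - 4)*(z^2 + 6*z + 9) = (z - 4)*(z + 3)*(z + 3)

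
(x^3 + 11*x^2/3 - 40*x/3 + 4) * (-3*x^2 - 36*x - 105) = -3*x^5 - 47*x^4 - 197*x^3 + 83*x^2 + 1256*x - 420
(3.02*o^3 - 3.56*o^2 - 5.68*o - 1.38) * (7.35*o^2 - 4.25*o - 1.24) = 22.197*o^5 - 39.001*o^4 - 30.3628*o^3 + 18.4114*o^2 + 12.9082*o + 1.7112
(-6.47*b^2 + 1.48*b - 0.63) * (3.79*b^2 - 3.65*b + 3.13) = -24.5213*b^4 + 29.2247*b^3 - 28.0408*b^2 + 6.9319*b - 1.9719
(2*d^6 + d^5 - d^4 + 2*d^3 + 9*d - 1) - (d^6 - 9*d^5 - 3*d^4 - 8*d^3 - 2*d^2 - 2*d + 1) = d^6 + 10*d^5 + 2*d^4 + 10*d^3 + 2*d^2 + 11*d - 2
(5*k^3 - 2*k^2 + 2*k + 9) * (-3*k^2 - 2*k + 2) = -15*k^5 - 4*k^4 + 8*k^3 - 35*k^2 - 14*k + 18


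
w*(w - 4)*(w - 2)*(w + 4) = w^4 - 2*w^3 - 16*w^2 + 32*w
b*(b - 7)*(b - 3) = b^3 - 10*b^2 + 21*b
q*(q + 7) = q^2 + 7*q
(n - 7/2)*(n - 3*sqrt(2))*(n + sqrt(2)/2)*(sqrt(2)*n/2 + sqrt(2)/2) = sqrt(2)*n^4/2 - 5*n^3/2 - 5*sqrt(2)*n^3/4 - 13*sqrt(2)*n^2/4 + 25*n^2/4 + 15*sqrt(2)*n/4 + 35*n/4 + 21*sqrt(2)/4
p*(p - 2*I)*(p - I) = p^3 - 3*I*p^2 - 2*p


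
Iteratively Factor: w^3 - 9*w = (w)*(w^2 - 9) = w*(w - 3)*(w + 3)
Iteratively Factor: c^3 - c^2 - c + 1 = (c + 1)*(c^2 - 2*c + 1) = (c - 1)*(c + 1)*(c - 1)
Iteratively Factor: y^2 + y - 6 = (y + 3)*(y - 2)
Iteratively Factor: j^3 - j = (j + 1)*(j^2 - j) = j*(j + 1)*(j - 1)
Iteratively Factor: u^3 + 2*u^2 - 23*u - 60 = (u + 3)*(u^2 - u - 20) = (u - 5)*(u + 3)*(u + 4)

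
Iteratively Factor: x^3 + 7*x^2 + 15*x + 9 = (x + 3)*(x^2 + 4*x + 3) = (x + 3)^2*(x + 1)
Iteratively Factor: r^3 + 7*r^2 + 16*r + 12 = (r + 2)*(r^2 + 5*r + 6) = (r + 2)^2*(r + 3)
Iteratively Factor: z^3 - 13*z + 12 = (z - 3)*(z^2 + 3*z - 4) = (z - 3)*(z - 1)*(z + 4)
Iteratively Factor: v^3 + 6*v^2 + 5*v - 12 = (v + 4)*(v^2 + 2*v - 3) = (v + 3)*(v + 4)*(v - 1)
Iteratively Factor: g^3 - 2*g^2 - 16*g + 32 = (g - 2)*(g^2 - 16) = (g - 2)*(g + 4)*(g - 4)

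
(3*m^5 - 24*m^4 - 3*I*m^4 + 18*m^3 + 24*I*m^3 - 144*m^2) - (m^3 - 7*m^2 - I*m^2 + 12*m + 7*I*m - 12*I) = 3*m^5 - 24*m^4 - 3*I*m^4 + 17*m^3 + 24*I*m^3 - 137*m^2 + I*m^2 - 12*m - 7*I*m + 12*I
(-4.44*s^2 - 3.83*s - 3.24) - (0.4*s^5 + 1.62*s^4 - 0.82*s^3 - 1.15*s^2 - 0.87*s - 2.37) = -0.4*s^5 - 1.62*s^4 + 0.82*s^3 - 3.29*s^2 - 2.96*s - 0.87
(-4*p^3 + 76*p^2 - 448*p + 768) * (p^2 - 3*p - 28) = -4*p^5 + 88*p^4 - 564*p^3 - 16*p^2 + 10240*p - 21504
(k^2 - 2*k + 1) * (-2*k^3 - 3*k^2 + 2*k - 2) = -2*k^5 + k^4 + 6*k^3 - 9*k^2 + 6*k - 2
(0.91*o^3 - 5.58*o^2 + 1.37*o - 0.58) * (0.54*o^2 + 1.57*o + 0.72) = 0.4914*o^5 - 1.5845*o^4 - 7.3656*o^3 - 2.1799*o^2 + 0.0758000000000001*o - 0.4176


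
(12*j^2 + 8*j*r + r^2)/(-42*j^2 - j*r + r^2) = (2*j + r)/(-7*j + r)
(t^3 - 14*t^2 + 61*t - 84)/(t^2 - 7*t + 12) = t - 7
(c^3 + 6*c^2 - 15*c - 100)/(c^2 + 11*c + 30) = (c^2 + c - 20)/(c + 6)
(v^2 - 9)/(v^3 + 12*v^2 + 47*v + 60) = (v - 3)/(v^2 + 9*v + 20)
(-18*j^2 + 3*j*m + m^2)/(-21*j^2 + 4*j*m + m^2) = (6*j + m)/(7*j + m)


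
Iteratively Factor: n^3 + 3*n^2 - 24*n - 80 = (n + 4)*(n^2 - n - 20) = (n + 4)^2*(n - 5)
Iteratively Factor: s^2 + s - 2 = (s - 1)*(s + 2)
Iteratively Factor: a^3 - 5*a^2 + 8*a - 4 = (a - 2)*(a^2 - 3*a + 2) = (a - 2)*(a - 1)*(a - 2)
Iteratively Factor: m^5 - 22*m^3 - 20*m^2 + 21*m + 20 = (m - 5)*(m^4 + 5*m^3 + 3*m^2 - 5*m - 4) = (m - 5)*(m - 1)*(m^3 + 6*m^2 + 9*m + 4) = (m - 5)*(m - 1)*(m + 4)*(m^2 + 2*m + 1) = (m - 5)*(m - 1)*(m + 1)*(m + 4)*(m + 1)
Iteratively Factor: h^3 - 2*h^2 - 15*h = (h + 3)*(h^2 - 5*h) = h*(h + 3)*(h - 5)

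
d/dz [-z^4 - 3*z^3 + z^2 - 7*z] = -4*z^3 - 9*z^2 + 2*z - 7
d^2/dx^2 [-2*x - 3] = 0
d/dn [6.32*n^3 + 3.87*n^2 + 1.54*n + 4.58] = 18.96*n^2 + 7.74*n + 1.54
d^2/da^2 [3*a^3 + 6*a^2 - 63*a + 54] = 18*a + 12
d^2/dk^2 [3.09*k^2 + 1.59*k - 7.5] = 6.18000000000000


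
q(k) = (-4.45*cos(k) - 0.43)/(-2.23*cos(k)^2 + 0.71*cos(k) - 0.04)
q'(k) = (-4.46*sin(k)*cos(k) + 0.71*sin(k))*(-4.45*cos(k) - 0.43)/(-2.23*cos(k)^2 + 0.71*cos(k) - 0.04)^2 + 4.45*sin(k)/(-2.23*cos(k)^2 + 0.71*cos(k) - 0.04)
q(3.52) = -1.41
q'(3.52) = -0.34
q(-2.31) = -1.68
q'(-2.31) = -0.86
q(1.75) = -1.53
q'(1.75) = -8.90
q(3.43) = -1.38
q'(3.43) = -0.25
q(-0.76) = 5.24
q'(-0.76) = -8.68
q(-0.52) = 3.89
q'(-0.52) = -3.53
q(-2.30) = -1.69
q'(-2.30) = -0.87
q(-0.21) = 3.23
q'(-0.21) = -1.04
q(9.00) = -1.43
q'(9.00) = 0.38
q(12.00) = 4.07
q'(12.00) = -4.16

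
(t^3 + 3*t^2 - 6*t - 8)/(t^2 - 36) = (t^3 + 3*t^2 - 6*t - 8)/(t^2 - 36)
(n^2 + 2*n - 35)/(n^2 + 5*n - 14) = (n - 5)/(n - 2)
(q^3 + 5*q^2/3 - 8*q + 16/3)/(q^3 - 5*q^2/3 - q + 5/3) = (3*q^2 + 8*q - 16)/(3*q^2 - 2*q - 5)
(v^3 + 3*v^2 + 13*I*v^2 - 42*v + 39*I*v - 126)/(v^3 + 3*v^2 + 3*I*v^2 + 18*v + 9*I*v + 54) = (v + 7*I)/(v - 3*I)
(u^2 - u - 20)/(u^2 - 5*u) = (u + 4)/u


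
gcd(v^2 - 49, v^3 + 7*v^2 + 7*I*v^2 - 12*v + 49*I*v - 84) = v + 7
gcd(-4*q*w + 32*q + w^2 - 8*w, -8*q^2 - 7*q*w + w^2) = 1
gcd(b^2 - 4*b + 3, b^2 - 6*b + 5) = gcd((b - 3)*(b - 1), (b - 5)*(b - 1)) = b - 1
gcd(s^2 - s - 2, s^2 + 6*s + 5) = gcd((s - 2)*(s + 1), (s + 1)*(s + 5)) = s + 1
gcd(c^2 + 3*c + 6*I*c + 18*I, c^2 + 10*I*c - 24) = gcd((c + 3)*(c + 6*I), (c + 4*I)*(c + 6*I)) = c + 6*I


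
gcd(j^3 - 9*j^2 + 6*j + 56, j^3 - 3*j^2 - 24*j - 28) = j^2 - 5*j - 14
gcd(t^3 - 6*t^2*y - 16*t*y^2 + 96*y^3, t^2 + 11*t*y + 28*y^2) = t + 4*y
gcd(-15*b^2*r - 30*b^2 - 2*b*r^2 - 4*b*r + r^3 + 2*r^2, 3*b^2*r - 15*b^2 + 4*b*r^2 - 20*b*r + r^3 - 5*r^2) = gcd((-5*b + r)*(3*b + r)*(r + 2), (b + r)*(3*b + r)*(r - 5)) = 3*b + r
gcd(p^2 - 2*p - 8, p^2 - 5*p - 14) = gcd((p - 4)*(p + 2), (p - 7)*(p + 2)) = p + 2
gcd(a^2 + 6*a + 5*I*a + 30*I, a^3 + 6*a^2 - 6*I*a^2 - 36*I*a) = a + 6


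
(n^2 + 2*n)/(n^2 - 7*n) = (n + 2)/(n - 7)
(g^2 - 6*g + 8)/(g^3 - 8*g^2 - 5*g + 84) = (g - 2)/(g^2 - 4*g - 21)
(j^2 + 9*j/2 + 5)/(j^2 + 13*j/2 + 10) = (j + 2)/(j + 4)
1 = 1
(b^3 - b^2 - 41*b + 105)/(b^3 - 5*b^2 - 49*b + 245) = (b - 3)/(b - 7)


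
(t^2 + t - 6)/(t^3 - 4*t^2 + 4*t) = (t + 3)/(t*(t - 2))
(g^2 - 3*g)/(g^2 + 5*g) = (g - 3)/(g + 5)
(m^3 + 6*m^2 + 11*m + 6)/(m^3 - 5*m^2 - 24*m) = (m^2 + 3*m + 2)/(m*(m - 8))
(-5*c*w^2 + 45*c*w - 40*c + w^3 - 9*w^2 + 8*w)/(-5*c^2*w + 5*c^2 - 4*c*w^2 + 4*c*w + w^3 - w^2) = (w - 8)/(c + w)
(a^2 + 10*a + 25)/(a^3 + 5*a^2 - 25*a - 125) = 1/(a - 5)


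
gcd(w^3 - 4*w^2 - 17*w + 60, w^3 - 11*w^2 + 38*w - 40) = w - 5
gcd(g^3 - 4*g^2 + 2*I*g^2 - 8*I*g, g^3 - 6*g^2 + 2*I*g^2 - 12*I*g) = g^2 + 2*I*g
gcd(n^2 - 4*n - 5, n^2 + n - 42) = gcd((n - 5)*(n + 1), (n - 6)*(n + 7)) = 1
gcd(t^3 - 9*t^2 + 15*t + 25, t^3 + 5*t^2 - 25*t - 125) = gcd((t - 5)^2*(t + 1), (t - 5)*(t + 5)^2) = t - 5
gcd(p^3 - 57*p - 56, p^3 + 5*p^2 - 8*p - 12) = p + 1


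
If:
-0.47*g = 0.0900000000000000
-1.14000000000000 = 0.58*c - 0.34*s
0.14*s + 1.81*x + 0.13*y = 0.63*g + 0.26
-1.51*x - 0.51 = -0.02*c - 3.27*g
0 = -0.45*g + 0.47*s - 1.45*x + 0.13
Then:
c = -3.68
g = -0.19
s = -2.93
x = -0.80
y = 15.38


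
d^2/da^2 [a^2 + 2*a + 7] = 2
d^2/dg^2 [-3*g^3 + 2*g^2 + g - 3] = 4 - 18*g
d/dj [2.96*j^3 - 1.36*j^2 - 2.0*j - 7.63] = 8.88*j^2 - 2.72*j - 2.0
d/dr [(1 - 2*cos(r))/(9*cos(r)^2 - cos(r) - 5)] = (18*sin(r)^2 + 18*cos(r) - 29)*sin(r)/(-9*cos(r)^2 + cos(r) + 5)^2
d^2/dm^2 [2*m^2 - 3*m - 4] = 4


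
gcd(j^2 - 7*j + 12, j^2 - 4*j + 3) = j - 3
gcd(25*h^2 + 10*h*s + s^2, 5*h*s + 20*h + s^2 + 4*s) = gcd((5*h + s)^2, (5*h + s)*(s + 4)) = 5*h + s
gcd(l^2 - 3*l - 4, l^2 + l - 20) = l - 4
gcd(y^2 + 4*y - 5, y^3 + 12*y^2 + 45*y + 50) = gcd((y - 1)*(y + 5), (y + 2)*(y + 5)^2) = y + 5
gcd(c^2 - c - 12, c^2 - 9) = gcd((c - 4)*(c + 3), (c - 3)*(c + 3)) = c + 3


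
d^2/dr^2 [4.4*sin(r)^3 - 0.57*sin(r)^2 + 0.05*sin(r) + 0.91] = -3.35*sin(r) + 9.9*sin(3*r) - 1.14*cos(2*r)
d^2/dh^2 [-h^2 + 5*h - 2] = -2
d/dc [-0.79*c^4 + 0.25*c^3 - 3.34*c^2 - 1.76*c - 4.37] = -3.16*c^3 + 0.75*c^2 - 6.68*c - 1.76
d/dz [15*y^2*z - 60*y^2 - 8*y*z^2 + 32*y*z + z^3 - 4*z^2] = 15*y^2 - 16*y*z + 32*y + 3*z^2 - 8*z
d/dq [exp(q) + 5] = exp(q)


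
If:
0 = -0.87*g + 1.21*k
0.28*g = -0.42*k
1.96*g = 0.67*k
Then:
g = 0.00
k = 0.00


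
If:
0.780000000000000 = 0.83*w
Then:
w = 0.94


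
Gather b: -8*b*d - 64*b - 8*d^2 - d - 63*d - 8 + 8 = b*(-8*d - 64) - 8*d^2 - 64*d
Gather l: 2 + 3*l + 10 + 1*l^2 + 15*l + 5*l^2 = 6*l^2 + 18*l + 12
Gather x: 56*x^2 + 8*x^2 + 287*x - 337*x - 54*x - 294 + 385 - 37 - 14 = 64*x^2 - 104*x + 40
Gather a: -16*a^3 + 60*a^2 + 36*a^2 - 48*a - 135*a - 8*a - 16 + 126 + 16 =-16*a^3 + 96*a^2 - 191*a + 126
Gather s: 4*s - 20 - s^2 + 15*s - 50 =-s^2 + 19*s - 70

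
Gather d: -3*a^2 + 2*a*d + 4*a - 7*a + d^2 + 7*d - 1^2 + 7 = -3*a^2 - 3*a + d^2 + d*(2*a + 7) + 6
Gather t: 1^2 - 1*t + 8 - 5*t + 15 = 24 - 6*t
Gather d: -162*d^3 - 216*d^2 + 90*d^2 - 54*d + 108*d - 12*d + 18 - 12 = -162*d^3 - 126*d^2 + 42*d + 6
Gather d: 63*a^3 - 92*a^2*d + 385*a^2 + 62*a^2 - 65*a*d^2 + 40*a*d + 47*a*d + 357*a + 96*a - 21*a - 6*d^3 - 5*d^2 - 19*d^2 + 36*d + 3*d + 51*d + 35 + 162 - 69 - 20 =63*a^3 + 447*a^2 + 432*a - 6*d^3 + d^2*(-65*a - 24) + d*(-92*a^2 + 87*a + 90) + 108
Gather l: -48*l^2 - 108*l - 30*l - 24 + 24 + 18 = -48*l^2 - 138*l + 18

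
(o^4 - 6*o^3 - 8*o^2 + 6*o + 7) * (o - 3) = o^5 - 9*o^4 + 10*o^3 + 30*o^2 - 11*o - 21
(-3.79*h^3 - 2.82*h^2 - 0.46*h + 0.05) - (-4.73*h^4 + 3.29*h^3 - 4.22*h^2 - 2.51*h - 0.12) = 4.73*h^4 - 7.08*h^3 + 1.4*h^2 + 2.05*h + 0.17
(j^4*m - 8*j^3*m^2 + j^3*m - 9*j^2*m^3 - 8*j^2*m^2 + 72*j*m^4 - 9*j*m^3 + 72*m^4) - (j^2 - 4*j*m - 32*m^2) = j^4*m - 8*j^3*m^2 + j^3*m - 9*j^2*m^3 - 8*j^2*m^2 - j^2 + 72*j*m^4 - 9*j*m^3 + 4*j*m + 72*m^4 + 32*m^2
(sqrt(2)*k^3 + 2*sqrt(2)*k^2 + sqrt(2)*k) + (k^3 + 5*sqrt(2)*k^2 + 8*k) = k^3 + sqrt(2)*k^3 + 7*sqrt(2)*k^2 + sqrt(2)*k + 8*k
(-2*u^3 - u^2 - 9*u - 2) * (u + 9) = -2*u^4 - 19*u^3 - 18*u^2 - 83*u - 18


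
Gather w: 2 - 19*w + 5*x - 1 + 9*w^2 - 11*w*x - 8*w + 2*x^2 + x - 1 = 9*w^2 + w*(-11*x - 27) + 2*x^2 + 6*x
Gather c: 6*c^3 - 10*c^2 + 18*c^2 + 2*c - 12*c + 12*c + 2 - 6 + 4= 6*c^3 + 8*c^2 + 2*c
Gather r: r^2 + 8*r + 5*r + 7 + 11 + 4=r^2 + 13*r + 22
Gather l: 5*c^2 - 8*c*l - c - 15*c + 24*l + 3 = 5*c^2 - 16*c + l*(24 - 8*c) + 3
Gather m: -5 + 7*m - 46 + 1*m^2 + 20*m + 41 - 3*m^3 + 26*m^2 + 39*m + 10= -3*m^3 + 27*m^2 + 66*m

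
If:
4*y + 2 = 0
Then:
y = -1/2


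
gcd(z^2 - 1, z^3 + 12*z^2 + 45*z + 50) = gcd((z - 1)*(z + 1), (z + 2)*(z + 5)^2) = 1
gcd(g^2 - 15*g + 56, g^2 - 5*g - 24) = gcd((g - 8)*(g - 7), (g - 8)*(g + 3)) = g - 8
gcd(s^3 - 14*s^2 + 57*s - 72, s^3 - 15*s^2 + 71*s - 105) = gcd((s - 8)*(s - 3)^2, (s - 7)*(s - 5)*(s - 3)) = s - 3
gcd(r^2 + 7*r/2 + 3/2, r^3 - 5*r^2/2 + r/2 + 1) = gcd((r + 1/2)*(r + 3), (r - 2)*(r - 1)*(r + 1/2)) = r + 1/2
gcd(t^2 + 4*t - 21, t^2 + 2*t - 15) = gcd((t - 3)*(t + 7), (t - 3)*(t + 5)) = t - 3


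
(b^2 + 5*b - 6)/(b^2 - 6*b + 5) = (b + 6)/(b - 5)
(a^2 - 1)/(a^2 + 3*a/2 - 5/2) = 2*(a + 1)/(2*a + 5)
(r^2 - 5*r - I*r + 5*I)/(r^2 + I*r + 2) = (r - 5)/(r + 2*I)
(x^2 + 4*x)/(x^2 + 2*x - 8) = x/(x - 2)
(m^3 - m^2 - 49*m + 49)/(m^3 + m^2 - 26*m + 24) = (m^2 - 49)/(m^2 + 2*m - 24)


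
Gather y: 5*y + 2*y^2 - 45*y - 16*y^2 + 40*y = -14*y^2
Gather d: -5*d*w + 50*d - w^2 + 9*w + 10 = d*(50 - 5*w) - w^2 + 9*w + 10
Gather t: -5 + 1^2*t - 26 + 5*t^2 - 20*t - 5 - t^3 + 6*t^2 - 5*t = -t^3 + 11*t^2 - 24*t - 36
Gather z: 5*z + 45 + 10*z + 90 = 15*z + 135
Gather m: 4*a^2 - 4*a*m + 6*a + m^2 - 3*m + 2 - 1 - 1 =4*a^2 + 6*a + m^2 + m*(-4*a - 3)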